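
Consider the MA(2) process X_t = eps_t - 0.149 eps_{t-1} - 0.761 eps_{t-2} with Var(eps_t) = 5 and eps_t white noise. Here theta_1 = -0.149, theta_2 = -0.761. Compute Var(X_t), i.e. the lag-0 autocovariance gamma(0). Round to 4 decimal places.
\gamma(0) = 8.0066

For an MA(q) process X_t = eps_t + sum_i theta_i eps_{t-i} with
Var(eps_t) = sigma^2, the variance is
  gamma(0) = sigma^2 * (1 + sum_i theta_i^2).
  sum_i theta_i^2 = (-0.149)^2 + (-0.761)^2 = 0.022201 + 0.579121 = 0.601322.
  gamma(0) = 5 * (1 + 0.601322) = 5 * 1.601322 = 8.00661, which rounds to 8.0066.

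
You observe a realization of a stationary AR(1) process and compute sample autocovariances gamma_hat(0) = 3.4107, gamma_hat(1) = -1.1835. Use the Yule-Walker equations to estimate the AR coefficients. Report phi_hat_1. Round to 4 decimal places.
\hat\phi_{1} = -0.3470

The Yule-Walker equations for an AR(p) process read, in matrix form,
  Gamma_p phi = r_p,   with   (Gamma_p)_{ij} = gamma(|i - j|),
                       (r_p)_i = gamma(i),   i,j = 1..p.
Substitute the sample gammas (Toeplitz matrix and right-hand side of size 1):
  Gamma_p = [[3.4107]]
  r_p     = [-1.1835]
With p = 1 this is the single equation gamma(0) phi_1 = gamma(1):
  phi_hat_1 = gamma(1) / gamma(0) = -1.1835 / 3.4107 = -0.3470.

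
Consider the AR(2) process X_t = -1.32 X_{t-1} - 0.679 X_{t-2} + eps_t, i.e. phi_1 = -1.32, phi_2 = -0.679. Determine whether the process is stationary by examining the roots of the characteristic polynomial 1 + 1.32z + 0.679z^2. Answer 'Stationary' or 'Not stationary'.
\text{Stationary}

The AR(p) characteristic polynomial is P(z) = 1 + 1.32z + 0.679z^2.
Stationarity requires all roots to lie outside the unit circle, i.e. |z| > 1 for every root.
Set 1 + (1.32) z + (0.679) z^2 = 0, i.e. a z^2 + b z + c = 0 with a = 0.679, b = 1.32, c = 1.
Discriminant D = b^2 - 4ac = (1.32)^2 - 4*(0.679)*1 = 1.7424 - (2.716) = -0.9736.
D < 0, so the roots are the complex-conjugate pair z = (-b +/- i sqrt(-D)) / (2a) = -0.972 +/- 0.7266i.
For a conjugate pair |z|^2 = z * conj(z) = (product of roots) = c/a = 1/(0.679) = 1.472754, so |z| = sqrt(1.472754) = 1.2136 for both roots.
Moduli of all roots: 1.2136, 1.2136.
All moduli strictly greater than 1? Yes.
Verdict: Stationary.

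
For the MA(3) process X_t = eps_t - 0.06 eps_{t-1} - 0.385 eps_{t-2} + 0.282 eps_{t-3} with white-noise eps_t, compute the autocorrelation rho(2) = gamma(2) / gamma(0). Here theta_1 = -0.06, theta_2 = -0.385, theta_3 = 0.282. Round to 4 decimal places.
\rho(2) = -0.3264

For an MA(q) process with theta_0 = 1, the autocovariance is
  gamma(k) = sigma^2 * sum_{i=0..q-k} theta_i * theta_{i+k},
and rho(k) = gamma(k) / gamma(0). Sigma^2 cancels.
  numerator   = (1)*(-0.385) + (-0.06)*(0.282) = -0.40192.
  denominator = (1)^2 + (-0.06)^2 + (-0.385)^2 + (0.282)^2 = 1.231349.
  rho(2) = -0.40192 / 1.231349 = -0.3264.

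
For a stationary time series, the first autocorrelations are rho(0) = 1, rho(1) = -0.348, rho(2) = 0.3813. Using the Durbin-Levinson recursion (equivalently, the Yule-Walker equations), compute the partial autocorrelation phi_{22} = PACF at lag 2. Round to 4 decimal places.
\phi_{22} = 0.2960

The PACF at lag k is phi_{kk}, the last component of the solution
to the Yule-Walker system G_k phi = r_k where
  (G_k)_{ij} = rho(|i - j|), (r_k)_i = rho(i), i,j = 1..k.
Equivalently, Durbin-Levinson gives phi_{kk} iteratively:
  phi_{11} = rho(1)
  phi_{kk} = [rho(k) - sum_{j=1..k-1} phi_{k-1,j} rho(k-j)]
            / [1 - sum_{j=1..k-1} phi_{k-1,j} rho(j)],
  phi_{k,j} = phi_{k-1,j} - phi_{kk} phi_{k-1,k-j},  j = 1..k-1.
Step k = 1:
  phi_11 = rho(1) = -0.348.
Step k = 2:
  phi_22 = [rho(2) - phi_11 rho(1)] / [1 - phi_11 rho(1)] = [0.3813 - (-0.348)(-0.348)] / [1 - (-0.348)(-0.348)]
         = 0.260196 / 0.878896 = 0.296.
Therefore phi_{22} = 0.2960.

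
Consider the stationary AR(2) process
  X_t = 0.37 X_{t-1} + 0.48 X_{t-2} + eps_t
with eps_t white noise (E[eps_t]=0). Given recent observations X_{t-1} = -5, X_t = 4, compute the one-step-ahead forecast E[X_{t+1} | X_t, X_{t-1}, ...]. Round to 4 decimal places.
E[X_{t+1} \mid \mathcal F_t] = -0.9200

For an AR(p) model X_t = c + sum_i phi_i X_{t-i} + eps_t, the
one-step-ahead conditional mean is
  E[X_{t+1} | X_t, ...] = c + sum_i phi_i X_{t+1-i}.
Substitute known values:
  E[X_{t+1} | ...] = (0.37) * (4) + (0.48) * (-5)
                   = -0.9200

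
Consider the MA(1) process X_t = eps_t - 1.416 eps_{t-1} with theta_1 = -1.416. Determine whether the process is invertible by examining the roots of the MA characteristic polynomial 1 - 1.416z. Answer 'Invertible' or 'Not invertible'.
\text{Not invertible}

The MA(q) characteristic polynomial is P(z) = 1 - 1.416z.
Invertibility requires all roots to lie outside the unit circle, i.e. |z| > 1 for every root.
This is linear in z: 1 + (-1.416) z = 0  =>  z = -1/(-1.416) = 0.706215,  |z| = 0.706215.
Moduli of all roots: 0.7062.
All moduli strictly greater than 1? No.
Verdict: Not invertible.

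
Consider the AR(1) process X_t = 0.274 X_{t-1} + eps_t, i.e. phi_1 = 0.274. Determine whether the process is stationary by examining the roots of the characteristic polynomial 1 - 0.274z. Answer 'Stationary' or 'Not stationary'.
\text{Stationary}

The AR(p) characteristic polynomial is P(z) = 1 - 0.274z.
Stationarity requires all roots to lie outside the unit circle, i.e. |z| > 1 for every root.
This is linear in z: 1 + (-0.274) z = 0  =>  z = -1/(-0.274) = 3.649635,  |z| = 3.649635.
Moduli of all roots: 3.6496.
All moduli strictly greater than 1? Yes.
Verdict: Stationary.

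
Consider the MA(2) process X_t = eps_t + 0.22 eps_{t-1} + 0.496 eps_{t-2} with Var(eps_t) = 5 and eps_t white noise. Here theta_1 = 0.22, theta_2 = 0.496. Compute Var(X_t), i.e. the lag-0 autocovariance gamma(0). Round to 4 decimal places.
\gamma(0) = 6.4721

For an MA(q) process X_t = eps_t + sum_i theta_i eps_{t-i} with
Var(eps_t) = sigma^2, the variance is
  gamma(0) = sigma^2 * (1 + sum_i theta_i^2).
  sum_i theta_i^2 = (0.22)^2 + (0.496)^2 = 0.0484 + 0.246016 = 0.294416.
  gamma(0) = 5 * (1 + 0.294416) = 5 * 1.294416 = 6.47208, which rounds to 6.4721.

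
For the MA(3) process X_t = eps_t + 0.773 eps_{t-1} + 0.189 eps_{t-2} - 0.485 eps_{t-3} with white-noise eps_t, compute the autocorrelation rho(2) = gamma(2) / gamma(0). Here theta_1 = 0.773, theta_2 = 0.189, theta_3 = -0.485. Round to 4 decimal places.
\rho(2) = -0.0995

For an MA(q) process with theta_0 = 1, the autocovariance is
  gamma(k) = sigma^2 * sum_{i=0..q-k} theta_i * theta_{i+k},
and rho(k) = gamma(k) / gamma(0). Sigma^2 cancels.
  numerator   = (1)*(0.189) + (0.773)*(-0.485) = -0.185905.
  denominator = (1)^2 + (0.773)^2 + (0.189)^2 + (-0.485)^2 = 1.868475.
  rho(2) = -0.185905 / 1.868475 = -0.0995.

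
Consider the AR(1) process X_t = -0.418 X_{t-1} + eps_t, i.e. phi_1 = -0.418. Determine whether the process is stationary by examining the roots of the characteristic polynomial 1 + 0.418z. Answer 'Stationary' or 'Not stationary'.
\text{Stationary}

The AR(p) characteristic polynomial is P(z) = 1 + 0.418z.
Stationarity requires all roots to lie outside the unit circle, i.e. |z| > 1 for every root.
This is linear in z: 1 + (0.418) z = 0  =>  z = -1/(0.418) = -2.392344,  |z| = 2.392344.
Moduli of all roots: 2.3923.
All moduli strictly greater than 1? Yes.
Verdict: Stationary.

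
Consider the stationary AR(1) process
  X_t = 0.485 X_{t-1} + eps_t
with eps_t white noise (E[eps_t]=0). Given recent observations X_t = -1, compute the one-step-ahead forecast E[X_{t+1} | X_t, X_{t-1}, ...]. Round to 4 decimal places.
E[X_{t+1} \mid \mathcal F_t] = -0.4850

For an AR(p) model X_t = c + sum_i phi_i X_{t-i} + eps_t, the
one-step-ahead conditional mean is
  E[X_{t+1} | X_t, ...] = c + sum_i phi_i X_{t+1-i}.
Substitute known values:
  E[X_{t+1} | ...] = (0.485) * (-1)
                   = -0.4850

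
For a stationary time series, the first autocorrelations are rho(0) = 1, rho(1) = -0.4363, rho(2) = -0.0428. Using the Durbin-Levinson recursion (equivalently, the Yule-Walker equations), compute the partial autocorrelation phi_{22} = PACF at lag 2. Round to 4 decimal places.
\phi_{22} = -0.2880

The PACF at lag k is phi_{kk}, the last component of the solution
to the Yule-Walker system G_k phi = r_k where
  (G_k)_{ij} = rho(|i - j|), (r_k)_i = rho(i), i,j = 1..k.
Equivalently, Durbin-Levinson gives phi_{kk} iteratively:
  phi_{11} = rho(1)
  phi_{kk} = [rho(k) - sum_{j=1..k-1} phi_{k-1,j} rho(k-j)]
            / [1 - sum_{j=1..k-1} phi_{k-1,j} rho(j)],
  phi_{k,j} = phi_{k-1,j} - phi_{kk} phi_{k-1,k-j},  j = 1..k-1.
Step k = 1:
  phi_11 = rho(1) = -0.4363.
Step k = 2:
  phi_22 = [rho(2) - phi_11 rho(1)] / [1 - phi_11 rho(1)] = [-0.0428 - (-0.4363)(-0.4363)] / [1 - (-0.4363)(-0.4363)]
         = -0.23315769 / 0.80964231 = -0.288.
Therefore phi_{22} = -0.2880.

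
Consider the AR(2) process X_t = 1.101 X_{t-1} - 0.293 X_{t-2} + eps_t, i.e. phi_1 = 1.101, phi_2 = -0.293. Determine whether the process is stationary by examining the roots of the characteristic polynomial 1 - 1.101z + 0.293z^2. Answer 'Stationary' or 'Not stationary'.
\text{Stationary}

The AR(p) characteristic polynomial is P(z) = 1 - 1.101z + 0.293z^2.
Stationarity requires all roots to lie outside the unit circle, i.e. |z| > 1 for every root.
Set 1 + (-1.101) z + (0.293) z^2 = 0, i.e. a z^2 + b z + c = 0 with a = 0.293, b = -1.101, c = 1.
Discriminant D = b^2 - 4ac = (-1.101)^2 - 4*(0.293)*1 = 1.212201 - (1.172) = 0.040201.
D >= 0, so the roots are real: z = (-b +/- sqrt(D)) / (2a) = (1.101 +/- 0.200502) / (0.586).
  z_1 = (1.101 + 0.200502) / (0.586) = 2.221,   |z_1| = 2.221.
  z_2 = (1.101 - 0.200502) / (0.586) = 1.5367,   |z_2| = 1.5367.
Moduli of all roots: 2.2210, 1.5367.
All moduli strictly greater than 1? Yes.
Verdict: Stationary.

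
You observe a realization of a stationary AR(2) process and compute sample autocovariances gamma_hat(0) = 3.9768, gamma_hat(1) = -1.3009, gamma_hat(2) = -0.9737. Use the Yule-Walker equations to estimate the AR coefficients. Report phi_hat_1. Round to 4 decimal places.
\hat\phi_{1} = -0.4560

The Yule-Walker equations for an AR(p) process read, in matrix form,
  Gamma_p phi = r_p,   with   (Gamma_p)_{ij} = gamma(|i - j|),
                       (r_p)_i = gamma(i),   i,j = 1..p.
Substitute the sample gammas (Toeplitz matrix and right-hand side of size 2):
  Gamma_p = [[3.9768, -1.3009], [-1.3009, 3.9768]]
  r_p     = [-1.3009, -0.9737]
Written out:
  3.9768 phi_1 - 1.3009 phi_2 = -1.3009
  -1.3009 phi_1 + 3.9768 phi_2 = -0.9737
Solve by Cramer's rule:
  det = gamma(0)^2 - gamma(1)^2 = (3.9768)^2 - (-1.3009)^2 = 15.81493824 - 1.69234081 = 14.12259743
  phi_hat_1 = [gamma(1) gamma(0) - gamma(1) gamma(2)] / det = [(-1.3009)(3.9768) - (-1.3009)(-0.9737)] / 14.12259743 = -6.44010545 / 14.12259743 = -0.456
  phi_hat_2 = [gamma(0) gamma(2) - gamma(1)^2] / det = [(3.9768)(-0.9737) - (-1.3009)^2] / 14.12259743 = -5.56455097 / 14.12259743 = -0.394
So phi_hat = [-0.4560, -0.3940].
Therefore phi_hat_1 = -0.4560.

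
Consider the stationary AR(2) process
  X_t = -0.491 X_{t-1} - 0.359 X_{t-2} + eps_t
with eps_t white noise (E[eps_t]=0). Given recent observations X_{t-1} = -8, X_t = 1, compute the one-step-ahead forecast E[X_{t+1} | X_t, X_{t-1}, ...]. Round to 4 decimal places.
E[X_{t+1} \mid \mathcal F_t] = 2.3810

For an AR(p) model X_t = c + sum_i phi_i X_{t-i} + eps_t, the
one-step-ahead conditional mean is
  E[X_{t+1} | X_t, ...] = c + sum_i phi_i X_{t+1-i}.
Substitute known values:
  E[X_{t+1} | ...] = (-0.491) * (1) + (-0.359) * (-8)
                   = 2.3810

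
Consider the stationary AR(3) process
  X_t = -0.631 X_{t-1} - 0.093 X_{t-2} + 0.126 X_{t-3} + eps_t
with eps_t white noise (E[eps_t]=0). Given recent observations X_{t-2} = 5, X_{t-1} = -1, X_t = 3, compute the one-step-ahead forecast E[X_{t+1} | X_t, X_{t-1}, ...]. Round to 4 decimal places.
E[X_{t+1} \mid \mathcal F_t] = -1.1700

For an AR(p) model X_t = c + sum_i phi_i X_{t-i} + eps_t, the
one-step-ahead conditional mean is
  E[X_{t+1} | X_t, ...] = c + sum_i phi_i X_{t+1-i}.
Substitute known values:
  E[X_{t+1} | ...] = (-0.631) * (3) + (-0.093) * (-1) + (0.126) * (5)
                   = -1.1700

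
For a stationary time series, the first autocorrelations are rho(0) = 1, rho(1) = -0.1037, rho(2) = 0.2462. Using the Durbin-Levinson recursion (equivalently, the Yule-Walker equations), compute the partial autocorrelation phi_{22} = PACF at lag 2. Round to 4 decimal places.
\phi_{22} = 0.2380

The PACF at lag k is phi_{kk}, the last component of the solution
to the Yule-Walker system G_k phi = r_k where
  (G_k)_{ij} = rho(|i - j|), (r_k)_i = rho(i), i,j = 1..k.
Equivalently, Durbin-Levinson gives phi_{kk} iteratively:
  phi_{11} = rho(1)
  phi_{kk} = [rho(k) - sum_{j=1..k-1} phi_{k-1,j} rho(k-j)]
            / [1 - sum_{j=1..k-1} phi_{k-1,j} rho(j)],
  phi_{k,j} = phi_{k-1,j} - phi_{kk} phi_{k-1,k-j},  j = 1..k-1.
Step k = 1:
  phi_11 = rho(1) = -0.1037.
Step k = 2:
  phi_22 = [rho(2) - phi_11 rho(1)] / [1 - phi_11 rho(1)] = [0.2462 - (-0.1037)(-0.1037)] / [1 - (-0.1037)(-0.1037)]
         = 0.23544631 / 0.98924631 = 0.238.
Therefore phi_{22} = 0.2380.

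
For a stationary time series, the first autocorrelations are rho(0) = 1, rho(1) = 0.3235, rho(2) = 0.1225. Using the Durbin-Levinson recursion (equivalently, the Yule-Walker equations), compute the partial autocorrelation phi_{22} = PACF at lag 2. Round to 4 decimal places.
\phi_{22} = 0.0199

The PACF at lag k is phi_{kk}, the last component of the solution
to the Yule-Walker system G_k phi = r_k where
  (G_k)_{ij} = rho(|i - j|), (r_k)_i = rho(i), i,j = 1..k.
Equivalently, Durbin-Levinson gives phi_{kk} iteratively:
  phi_{11} = rho(1)
  phi_{kk} = [rho(k) - sum_{j=1..k-1} phi_{k-1,j} rho(k-j)]
            / [1 - sum_{j=1..k-1} phi_{k-1,j} rho(j)],
  phi_{k,j} = phi_{k-1,j} - phi_{kk} phi_{k-1,k-j},  j = 1..k-1.
Step k = 1:
  phi_11 = rho(1) = 0.3235.
Step k = 2:
  phi_22 = [rho(2) - phi_11 rho(1)] / [1 - phi_11 rho(1)] = [0.1225 - (0.3235)(0.3235)] / [1 - (0.3235)(0.3235)]
         = 0.01784775 / 0.89534775 = 0.0199.
Therefore phi_{22} = 0.0199.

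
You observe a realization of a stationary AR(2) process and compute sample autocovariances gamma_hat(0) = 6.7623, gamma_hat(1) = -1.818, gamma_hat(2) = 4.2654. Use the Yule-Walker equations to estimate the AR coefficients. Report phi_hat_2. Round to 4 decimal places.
\hat\phi_{2} = 0.6020

The Yule-Walker equations for an AR(p) process read, in matrix form,
  Gamma_p phi = r_p,   with   (Gamma_p)_{ij} = gamma(|i - j|),
                       (r_p)_i = gamma(i),   i,j = 1..p.
Substitute the sample gammas (Toeplitz matrix and right-hand side of size 2):
  Gamma_p = [[6.7623, -1.818], [-1.818, 6.7623]]
  r_p     = [-1.818, 4.2654]
Written out:
  6.7623 phi_1 - 1.818 phi_2 = -1.818
  -1.818 phi_1 + 6.7623 phi_2 = 4.2654
Solve by Cramer's rule:
  det = gamma(0)^2 - gamma(1)^2 = (6.7623)^2 - (-1.818)^2 = 45.72870129 - 3.305124 = 42.42357729
  phi_hat_1 = [gamma(1) gamma(0) - gamma(1) gamma(2)] / det = [(-1.818)(6.7623) - (-1.818)(4.2654)] / 42.42357729 = -4.5393642 / 42.42357729 = -0.107
  phi_hat_2 = [gamma(0) gamma(2) - gamma(1)^2] / det = [(6.7623)(4.2654) - (-1.818)^2] / 42.42357729 = 25.53879042 / 42.42357729 = 0.602
So phi_hat = [-0.1070, 0.6020].
Therefore phi_hat_2 = 0.6020.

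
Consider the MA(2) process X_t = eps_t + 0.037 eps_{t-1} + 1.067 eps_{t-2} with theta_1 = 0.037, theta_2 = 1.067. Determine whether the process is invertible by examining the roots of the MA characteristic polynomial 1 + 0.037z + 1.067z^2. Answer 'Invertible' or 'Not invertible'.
\text{Not invertible}

The MA(q) characteristic polynomial is P(z) = 1 + 0.037z + 1.067z^2.
Invertibility requires all roots to lie outside the unit circle, i.e. |z| > 1 for every root.
Set 1 + (0.037) z + (1.067) z^2 = 0, i.e. a z^2 + b z + c = 0 with a = 1.067, b = 0.037, c = 1.
Discriminant D = b^2 - 4ac = (0.037)^2 - 4*(1.067)*1 = 0.001369 - (4.268) = -4.266631.
D < 0, so the roots are the complex-conjugate pair z = (-b +/- i sqrt(-D)) / (2a) = -0.0173 +/- 0.9679i.
For a conjugate pair |z|^2 = z * conj(z) = (product of roots) = c/a = 1/(1.067) = 0.937207, so |z| = sqrt(0.937207) = 0.9681 for both roots.
Moduli of all roots: 0.9681, 0.9681.
All moduli strictly greater than 1? No.
Verdict: Not invertible.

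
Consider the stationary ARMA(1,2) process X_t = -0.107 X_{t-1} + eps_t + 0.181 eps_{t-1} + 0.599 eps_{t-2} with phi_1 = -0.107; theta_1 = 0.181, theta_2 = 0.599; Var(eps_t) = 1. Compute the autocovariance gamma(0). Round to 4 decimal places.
\gamma(0) = 1.3589

Multiply the model equation by X_{t-k} and take expectations. With theta_0 = psi_0 = 1 and psi_j the MA(infinity) weights, this gives
  gamma(k) - sum_i phi_i gamma(k-i) = c_k,
  c_k = sigma^2 * sum_{j=k..q} theta_j psi_{j-k}   (c_k = 0 for k > q),
using gamma(-m) = gamma(m).
psi-weights needed (psi_j = theta_j + sum_i phi_i psi_{j-i}):
  psi_1 = theta_1 + phi_1 = 0.181 + (-0.107) = 0.074
  psi_2 = theta_2 + phi_1 psi_1 = 0.599 + (-0.107)(0.074) = 0.591082
Right-hand sides:
  c_0 = sigma^2 (1 + theta_1 psi_1 + theta_2 psi_2) = 1 * (1 + (0.181)(0.074) + (0.599)(0.591082)) = 1 * 1.367452 = 1.367452
  c_1 = sigma^2 (theta_1 + theta_2 psi_1) = 1 * (0.181 + (0.599)(0.074)) = 0.225326
  c_2 = sigma^2 theta_2 = 1 * (0.599) = 0.599
Equations for k = 0 and k = 1 (AR order 1):
  gamma(0) = phi_1 gamma(1) + c_0
  gamma(1) = phi_1 gamma(0) + c_1
Substituting the second into the first: gamma(0) (1 - phi_1^2) = c_0 + phi_1 c_1, so
  gamma(0) = (c_0 + phi_1 c_1) / (1 - phi_1^2) = (1.367452 + (-0.107)(0.225326)) / (1 - (-0.107)^2) = 1.343342 / 0.988551 = 1.3589.
Therefore gamma(0) = 1.3589 (to 4 decimal places).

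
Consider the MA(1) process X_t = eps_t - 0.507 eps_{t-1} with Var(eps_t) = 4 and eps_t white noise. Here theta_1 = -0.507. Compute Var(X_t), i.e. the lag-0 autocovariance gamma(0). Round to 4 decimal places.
\gamma(0) = 5.0282

For an MA(q) process X_t = eps_t + sum_i theta_i eps_{t-i} with
Var(eps_t) = sigma^2, the variance is
  gamma(0) = sigma^2 * (1 + sum_i theta_i^2).
  sum_i theta_i^2 = (-0.507)^2 = 0.257049.
  gamma(0) = 4 * (1 + 0.257049) = 4 * 1.257049 = 5.028196, which rounds to 5.0282.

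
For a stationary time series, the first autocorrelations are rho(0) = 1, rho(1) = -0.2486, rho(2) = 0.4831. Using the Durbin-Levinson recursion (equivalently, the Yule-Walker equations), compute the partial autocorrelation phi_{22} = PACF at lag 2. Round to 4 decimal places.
\phi_{22} = 0.4491

The PACF at lag k is phi_{kk}, the last component of the solution
to the Yule-Walker system G_k phi = r_k where
  (G_k)_{ij} = rho(|i - j|), (r_k)_i = rho(i), i,j = 1..k.
Equivalently, Durbin-Levinson gives phi_{kk} iteratively:
  phi_{11} = rho(1)
  phi_{kk} = [rho(k) - sum_{j=1..k-1} phi_{k-1,j} rho(k-j)]
            / [1 - sum_{j=1..k-1} phi_{k-1,j} rho(j)],
  phi_{k,j} = phi_{k-1,j} - phi_{kk} phi_{k-1,k-j},  j = 1..k-1.
Step k = 1:
  phi_11 = rho(1) = -0.2486.
Step k = 2:
  phi_22 = [rho(2) - phi_11 rho(1)] / [1 - phi_11 rho(1)] = [0.4831 - (-0.2486)(-0.2486)] / [1 - (-0.2486)(-0.2486)]
         = 0.42129804 / 0.93819804 = 0.4491.
Therefore phi_{22} = 0.4491.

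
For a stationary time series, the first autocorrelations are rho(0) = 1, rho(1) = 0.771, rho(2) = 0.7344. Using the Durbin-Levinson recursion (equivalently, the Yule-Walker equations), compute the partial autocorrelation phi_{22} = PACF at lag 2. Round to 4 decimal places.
\phi_{22} = 0.3451

The PACF at lag k is phi_{kk}, the last component of the solution
to the Yule-Walker system G_k phi = r_k where
  (G_k)_{ij} = rho(|i - j|), (r_k)_i = rho(i), i,j = 1..k.
Equivalently, Durbin-Levinson gives phi_{kk} iteratively:
  phi_{11} = rho(1)
  phi_{kk} = [rho(k) - sum_{j=1..k-1} phi_{k-1,j} rho(k-j)]
            / [1 - sum_{j=1..k-1} phi_{k-1,j} rho(j)],
  phi_{k,j} = phi_{k-1,j} - phi_{kk} phi_{k-1,k-j},  j = 1..k-1.
Step k = 1:
  phi_11 = rho(1) = 0.771.
Step k = 2:
  phi_22 = [rho(2) - phi_11 rho(1)] / [1 - phi_11 rho(1)] = [0.7344 - (0.771)(0.771)] / [1 - (0.771)(0.771)]
         = 0.139959 / 0.405559 = 0.3451.
Therefore phi_{22} = 0.3451.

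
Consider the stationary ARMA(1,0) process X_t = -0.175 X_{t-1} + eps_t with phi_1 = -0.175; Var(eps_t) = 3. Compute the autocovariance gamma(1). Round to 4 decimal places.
\gamma(1) = -0.5416

Multiply the model equation by X_{t-k} and take expectations. With theta_0 = psi_0 = 1 and psi_j the MA(infinity) weights, this gives
  gamma(k) - sum_i phi_i gamma(k-i) = c_k,
  c_k = sigma^2 * sum_{j=k..q} theta_j psi_{j-k}   (c_k = 0 for k > q),
using gamma(-m) = gamma(m).
Pure AR (q = 0): c_0 = sigma^2 = 3, c_k = 0 for k >= 1.
Equations for k = 0 and k = 1 (AR order 1):
  gamma(0) = phi_1 gamma(1) + c_0
  gamma(1) = phi_1 gamma(0) + c_1
Substituting the second into the first: gamma(0) (1 - phi_1^2) = c_0 + phi_1 c_1, so
  gamma(0) = c_0 / (1 - phi_1^2) = 3 / (1 - (-0.175)^2) = 3 / 0.969375 = 3.094778.
  gamma(1) = phi_1 gamma(0) = (-0.175)(3.094778) = -0.541586.
Therefore gamma(1) = -0.5416 (to 4 decimal places).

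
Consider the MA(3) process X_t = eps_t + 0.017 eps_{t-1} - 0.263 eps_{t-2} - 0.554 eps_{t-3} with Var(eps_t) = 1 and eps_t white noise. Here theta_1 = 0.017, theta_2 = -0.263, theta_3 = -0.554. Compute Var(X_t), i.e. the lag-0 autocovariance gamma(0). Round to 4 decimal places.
\gamma(0) = 1.3764

For an MA(q) process X_t = eps_t + sum_i theta_i eps_{t-i} with
Var(eps_t) = sigma^2, the variance is
  gamma(0) = sigma^2 * (1 + sum_i theta_i^2).
  sum_i theta_i^2 = (0.017)^2 + (-0.263)^2 + (-0.554)^2 = 0.000289 + 0.069169 + 0.306916 = 0.376374.
  gamma(0) = 1 * (1 + 0.376374) = 1 * 1.376374 = 1.376374, which rounds to 1.3764.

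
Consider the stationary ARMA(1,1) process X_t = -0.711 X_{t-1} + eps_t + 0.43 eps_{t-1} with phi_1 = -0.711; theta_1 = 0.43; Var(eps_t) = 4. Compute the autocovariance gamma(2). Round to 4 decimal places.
\gamma(2) = 1.1221

Multiply the model equation by X_{t-k} and take expectations. With theta_0 = psi_0 = 1 and psi_j the MA(infinity) weights, this gives
  gamma(k) - sum_i phi_i gamma(k-i) = c_k,
  c_k = sigma^2 * sum_{j=k..q} theta_j psi_{j-k}   (c_k = 0 for k > q),
using gamma(-m) = gamma(m).
psi-weights needed (psi_j = theta_j + sum_i phi_i psi_{j-i}):
  psi_1 = theta_1 + phi_1 = 0.43 + (-0.711) = -0.281
Right-hand sides:
  c_0 = sigma^2 (1 + theta_1 psi_1) = 4 * (1 + (0.43)(-0.281)) = 4 * 0.87917 = 3.51668
  c_1 = sigma^2 theta_1 = 4 * (0.43) = 1.72
  c_2 = 0
Equations for k = 0 and k = 1 (AR order 1):
  gamma(0) = phi_1 gamma(1) + c_0
  gamma(1) = phi_1 gamma(0) + c_1
Substituting the second into the first: gamma(0) (1 - phi_1^2) = c_0 + phi_1 c_1, so
  gamma(0) = (c_0 + phi_1 c_1) / (1 - phi_1^2) = (3.51668 + (-0.711)(1.72)) / (1 - (-0.711)^2) = 2.29376 / 0.494479 = 4.638741.
  gamma(1) = phi_1 gamma(0) + c_1 = (-0.711)(4.638741) + (1.72) = -1.578145.
For k = 2 (> q): gamma(2) = phi_1 gamma(1) = (-0.711)(-1.578145) = 1.122061.
Therefore gamma(2) = 1.1221 (to 4 decimal places).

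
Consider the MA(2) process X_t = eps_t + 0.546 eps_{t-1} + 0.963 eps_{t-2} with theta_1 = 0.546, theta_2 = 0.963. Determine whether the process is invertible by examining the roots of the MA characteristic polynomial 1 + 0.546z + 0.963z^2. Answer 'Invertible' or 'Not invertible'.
\text{Invertible}

The MA(q) characteristic polynomial is P(z) = 1 + 0.546z + 0.963z^2.
Invertibility requires all roots to lie outside the unit circle, i.e. |z| > 1 for every root.
Set 1 + (0.546) z + (0.963) z^2 = 0, i.e. a z^2 + b z + c = 0 with a = 0.963, b = 0.546, c = 1.
Discriminant D = b^2 - 4ac = (0.546)^2 - 4*(0.963)*1 = 0.298116 - (3.852) = -3.553884.
D < 0, so the roots are the complex-conjugate pair z = (-b +/- i sqrt(-D)) / (2a) = -0.2835 +/- 0.9788i.
For a conjugate pair |z|^2 = z * conj(z) = (product of roots) = c/a = 1/(0.963) = 1.038422, so |z| = sqrt(1.038422) = 1.019 for both roots.
Moduli of all roots: 1.0190, 1.0190.
All moduli strictly greater than 1? Yes.
Verdict: Invertible.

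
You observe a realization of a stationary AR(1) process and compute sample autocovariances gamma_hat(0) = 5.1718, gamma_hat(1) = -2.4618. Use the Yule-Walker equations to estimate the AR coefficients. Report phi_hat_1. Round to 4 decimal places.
\hat\phi_{1} = -0.4760

The Yule-Walker equations for an AR(p) process read, in matrix form,
  Gamma_p phi = r_p,   with   (Gamma_p)_{ij} = gamma(|i - j|),
                       (r_p)_i = gamma(i),   i,j = 1..p.
Substitute the sample gammas (Toeplitz matrix and right-hand side of size 1):
  Gamma_p = [[5.1718]]
  r_p     = [-2.4618]
With p = 1 this is the single equation gamma(0) phi_1 = gamma(1):
  phi_hat_1 = gamma(1) / gamma(0) = -2.4618 / 5.1718 = -0.4760.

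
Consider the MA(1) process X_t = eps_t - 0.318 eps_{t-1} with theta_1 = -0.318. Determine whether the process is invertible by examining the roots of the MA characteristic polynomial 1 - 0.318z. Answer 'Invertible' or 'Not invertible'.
\text{Invertible}

The MA(q) characteristic polynomial is P(z) = 1 - 0.318z.
Invertibility requires all roots to lie outside the unit circle, i.e. |z| > 1 for every root.
This is linear in z: 1 + (-0.318) z = 0  =>  z = -1/(-0.318) = 3.144654,  |z| = 3.144654.
Moduli of all roots: 3.1447.
All moduli strictly greater than 1? Yes.
Verdict: Invertible.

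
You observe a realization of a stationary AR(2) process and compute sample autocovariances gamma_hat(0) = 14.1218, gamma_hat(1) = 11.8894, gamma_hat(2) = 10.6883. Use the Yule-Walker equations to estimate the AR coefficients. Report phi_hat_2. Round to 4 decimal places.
\hat\phi_{2} = 0.1650

The Yule-Walker equations for an AR(p) process read, in matrix form,
  Gamma_p phi = r_p,   with   (Gamma_p)_{ij} = gamma(|i - j|),
                       (r_p)_i = gamma(i),   i,j = 1..p.
Substitute the sample gammas (Toeplitz matrix and right-hand side of size 2):
  Gamma_p = [[14.1218, 11.8894], [11.8894, 14.1218]]
  r_p     = [11.8894, 10.6883]
Written out:
  14.1218 phi_1 + 11.8894 phi_2 = 11.8894
  11.8894 phi_1 + 14.1218 phi_2 = 10.6883
Solve by Cramer's rule:
  det = gamma(0)^2 - gamma(1)^2 = (14.1218)^2 - (11.8894)^2 = 199.42523524 - 141.35783236 = 58.06740288
  phi_hat_1 = [gamma(1) gamma(0) - gamma(1) gamma(2)] / det = [(11.8894)(14.1218) - (11.8894)(10.6883)] / 58.06740288 = 40.8222549 / 58.06740288 = 0.703
  phi_hat_2 = [gamma(0) gamma(2) - gamma(1)^2] / det = [(14.1218)(10.6883) - (11.8894)^2] / 58.06740288 = 9.58020258 / 58.06740288 = 0.165
So phi_hat = [0.7030, 0.1650].
Therefore phi_hat_2 = 0.1650.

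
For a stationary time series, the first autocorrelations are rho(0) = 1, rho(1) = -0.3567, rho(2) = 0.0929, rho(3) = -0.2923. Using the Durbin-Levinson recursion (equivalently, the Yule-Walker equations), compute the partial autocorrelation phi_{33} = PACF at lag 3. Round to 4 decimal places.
\phi_{33} = -0.3120

The PACF at lag k is phi_{kk}, the last component of the solution
to the Yule-Walker system G_k phi = r_k where
  (G_k)_{ij} = rho(|i - j|), (r_k)_i = rho(i), i,j = 1..k.
Equivalently, Durbin-Levinson gives phi_{kk} iteratively:
  phi_{11} = rho(1)
  phi_{kk} = [rho(k) - sum_{j=1..k-1} phi_{k-1,j} rho(k-j)]
            / [1 - sum_{j=1..k-1} phi_{k-1,j} rho(j)],
  phi_{k,j} = phi_{k-1,j} - phi_{kk} phi_{k-1,k-j},  j = 1..k-1.
Step k = 1:
  phi_11 = rho(1) = -0.3567.
Step k = 2:
  phi_22 = [rho(2) - phi_11 rho(1)] / [1 - phi_11 rho(1)] = [0.0929 - (-0.3567)(-0.3567)] / [1 - (-0.3567)(-0.3567)]
         = -0.03433489 / 0.87276511 = -0.03934.
  Update: phi_21 = phi_11 - phi_22 phi_11 = -0.3567 - (-0.03934)(-0.3567) = -0.370733.
Step k = 3:
  phi_33 = [rho(3) - phi_21 rho(2) - phi_22 rho(1)] / [1 - phi_21 rho(1) - phi_22 rho(2)]
    numerator   = -0.2923 - (-0.370733)(0.0929) - (-0.03934)(-0.3567) = -0.27189164
    denominator = 1 - (-0.370733)(-0.3567) - (-0.03934)(0.0929) = 0.87141436
  phi_33 = -0.27189164 / 0.87141436 = -0.312.
Therefore phi_{33} = -0.3120.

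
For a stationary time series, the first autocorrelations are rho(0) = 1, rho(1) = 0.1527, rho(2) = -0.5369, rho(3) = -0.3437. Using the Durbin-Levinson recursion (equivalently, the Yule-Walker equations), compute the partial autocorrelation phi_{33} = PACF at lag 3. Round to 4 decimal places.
\phi_{33} = -0.1939

The PACF at lag k is phi_{kk}, the last component of the solution
to the Yule-Walker system G_k phi = r_k where
  (G_k)_{ij} = rho(|i - j|), (r_k)_i = rho(i), i,j = 1..k.
Equivalently, Durbin-Levinson gives phi_{kk} iteratively:
  phi_{11} = rho(1)
  phi_{kk} = [rho(k) - sum_{j=1..k-1} phi_{k-1,j} rho(k-j)]
            / [1 - sum_{j=1..k-1} phi_{k-1,j} rho(j)],
  phi_{k,j} = phi_{k-1,j} - phi_{kk} phi_{k-1,k-j},  j = 1..k-1.
Step k = 1:
  phi_11 = rho(1) = 0.1527.
Step k = 2:
  phi_22 = [rho(2) - phi_11 rho(1)] / [1 - phi_11 rho(1)] = [-0.5369 - (0.1527)(0.1527)] / [1 - (0.1527)(0.1527)]
         = -0.56021729 / 0.97668271 = -0.573592.
  Update: phi_21 = phi_11 - phi_22 phi_11 = 0.1527 - (-0.573592)(0.1527) = 0.240287.
Step k = 3:
  phi_33 = [rho(3) - phi_21 rho(2) - phi_22 rho(1)] / [1 - phi_21 rho(1) - phi_22 rho(2)]
    numerator   = -0.3437 - (0.240287)(-0.5369) - (-0.573592)(0.1527) = -0.12710217
    denominator = 1 - (0.240287)(0.1527) - (-0.573592)(-0.5369) = 0.65534661
  phi_33 = -0.12710217 / 0.65534661 = -0.1939.
Therefore phi_{33} = -0.1939.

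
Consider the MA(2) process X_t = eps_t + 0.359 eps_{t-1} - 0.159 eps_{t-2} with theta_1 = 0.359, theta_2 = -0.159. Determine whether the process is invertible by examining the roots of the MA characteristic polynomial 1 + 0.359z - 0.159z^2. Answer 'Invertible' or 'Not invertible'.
\text{Invertible}

The MA(q) characteristic polynomial is P(z) = 1 + 0.359z - 0.159z^2.
Invertibility requires all roots to lie outside the unit circle, i.e. |z| > 1 for every root.
Set 1 + (0.359) z + (-0.159) z^2 = 0, i.e. a z^2 + b z + c = 0 with a = -0.159, b = 0.359, c = 1.
Discriminant D = b^2 - 4ac = (0.359)^2 - 4*(-0.159)*1 = 0.128881 - (-0.636) = 0.764881.
D >= 0, so the roots are real: z = (-b +/- sqrt(D)) / (2a) = (-0.359 +/- 0.874575) / (-0.318).
  z_1 = (-0.359 + 0.874575) / (-0.318) = -1.6213,   |z_1| = 1.6213.
  z_2 = (-0.359 - 0.874575) / (-0.318) = 3.8792,   |z_2| = 3.8792.
Moduli of all roots: 1.6213, 3.8792.
All moduli strictly greater than 1? Yes.
Verdict: Invertible.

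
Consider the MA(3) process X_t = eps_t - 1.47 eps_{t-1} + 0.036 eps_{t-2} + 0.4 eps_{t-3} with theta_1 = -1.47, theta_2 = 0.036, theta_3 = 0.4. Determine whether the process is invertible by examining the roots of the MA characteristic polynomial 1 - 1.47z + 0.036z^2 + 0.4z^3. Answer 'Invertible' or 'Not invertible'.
\text{Not invertible}

The MA(q) characteristic polynomial is P(z) = 1 - 1.47z + 0.036z^2 + 0.4z^3.
Invertibility requires all roots to lie outside the unit circle, i.e. |z| > 1 for every root.
Degree 3: look for a simple real root z0 first, then factor out (1 - z/z0) and solve the remaining quadratic.
Testing z0 = 1.25: P(1.25) = 1 + (-1.47)(1.25) + (0.036)(1.25)^2 + (0.4)(1.25)^3
  = 1 + (-1.8375) + (0.05625) + (0.78125) = 0.  So z_0 = 1.25 is a root, |z_0| = 1.25.
Divide out the factor (1 - 0.8 z) = (1 - z/z0) (since 1/z0 = 0.8):
  P(z) = (1 - 0.8 z)(1 + (-0.67) z + (-0.5) z^2)
  [check: z-coef -0.67 - (0.8) = -1.47; z^2-coef -0.5 - (0.8)(-0.67) = 0.036; z^3-coef -(0.8)(-0.5) = 0.4.]
Remaining roots from the quadratic factor 1 + (-0.67) z + (-0.5) z^2:
  Set 1 + (-0.67) z + (-0.5) z^2 = 0, i.e. a z^2 + b z + c = 0 with a = -0.5, b = -0.67, c = 1.
  Discriminant D = b^2 - 4ac = (-0.67)^2 - 4*(-0.5)*1 = 0.4489 - (-2) = 2.4489.
  D >= 0, so the roots are real: z = (-b +/- sqrt(D)) / (2a) = (0.67 +/- 1.564896) / (-1).
    z_1 = (0.67 + 1.564896) / (-1) = -2.2349,   |z_1| = 2.2349.
    z_2 = (0.67 - 1.564896) / (-1) = 0.8949,   |z_2| = 0.8949.
Moduli of all roots: 1.2500, 2.2349, 0.8949.
All moduli strictly greater than 1? No.
Verdict: Not invertible.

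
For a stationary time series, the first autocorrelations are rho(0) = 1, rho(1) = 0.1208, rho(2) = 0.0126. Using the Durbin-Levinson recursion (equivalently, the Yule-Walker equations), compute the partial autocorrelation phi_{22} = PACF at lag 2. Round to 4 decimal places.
\phi_{22} = -0.0020

The PACF at lag k is phi_{kk}, the last component of the solution
to the Yule-Walker system G_k phi = r_k where
  (G_k)_{ij} = rho(|i - j|), (r_k)_i = rho(i), i,j = 1..k.
Equivalently, Durbin-Levinson gives phi_{kk} iteratively:
  phi_{11} = rho(1)
  phi_{kk} = [rho(k) - sum_{j=1..k-1} phi_{k-1,j} rho(k-j)]
            / [1 - sum_{j=1..k-1} phi_{k-1,j} rho(j)],
  phi_{k,j} = phi_{k-1,j} - phi_{kk} phi_{k-1,k-j},  j = 1..k-1.
Step k = 1:
  phi_11 = rho(1) = 0.1208.
Step k = 2:
  phi_22 = [rho(2) - phi_11 rho(1)] / [1 - phi_11 rho(1)] = [0.0126 - (0.1208)(0.1208)] / [1 - (0.1208)(0.1208)]
         = -0.00199264 / 0.98540736 = -0.002.
Therefore phi_{22} = -0.0020.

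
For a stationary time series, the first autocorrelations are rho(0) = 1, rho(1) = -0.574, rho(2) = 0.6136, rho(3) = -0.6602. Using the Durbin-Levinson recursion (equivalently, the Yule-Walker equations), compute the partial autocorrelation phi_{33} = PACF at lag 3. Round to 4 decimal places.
\phi_{33} = -0.3890

The PACF at lag k is phi_{kk}, the last component of the solution
to the Yule-Walker system G_k phi = r_k where
  (G_k)_{ij} = rho(|i - j|), (r_k)_i = rho(i), i,j = 1..k.
Equivalently, Durbin-Levinson gives phi_{kk} iteratively:
  phi_{11} = rho(1)
  phi_{kk} = [rho(k) - sum_{j=1..k-1} phi_{k-1,j} rho(k-j)]
            / [1 - sum_{j=1..k-1} phi_{k-1,j} rho(j)],
  phi_{k,j} = phi_{k-1,j} - phi_{kk} phi_{k-1,k-j},  j = 1..k-1.
Step k = 1:
  phi_11 = rho(1) = -0.574.
Step k = 2:
  phi_22 = [rho(2) - phi_11 rho(1)] / [1 - phi_11 rho(1)] = [0.6136 - (-0.574)(-0.574)] / [1 - (-0.574)(-0.574)]
         = 0.284124 / 0.670524 = 0.423734.
  Update: phi_21 = phi_11 - phi_22 phi_11 = -0.574 - (0.423734)(-0.574) = -0.330777.
Step k = 3:
  phi_33 = [rho(3) - phi_21 rho(2) - phi_22 rho(1)] / [1 - phi_21 rho(1) - phi_22 rho(2)]
    numerator   = -0.6602 - (-0.330777)(0.6136) - (0.423734)(-0.574) = -0.21401205
    denominator = 1 - (-0.330777)(-0.574) - (0.423734)(0.6136) = 0.55013092
  phi_33 = -0.21401205 / 0.55013092 = -0.389.
Therefore phi_{33} = -0.3890.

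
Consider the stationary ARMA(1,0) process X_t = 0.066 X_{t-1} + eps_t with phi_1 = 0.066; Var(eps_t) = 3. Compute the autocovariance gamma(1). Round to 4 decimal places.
\gamma(1) = 0.1989

Multiply the model equation by X_{t-k} and take expectations. With theta_0 = psi_0 = 1 and psi_j the MA(infinity) weights, this gives
  gamma(k) - sum_i phi_i gamma(k-i) = c_k,
  c_k = sigma^2 * sum_{j=k..q} theta_j psi_{j-k}   (c_k = 0 for k > q),
using gamma(-m) = gamma(m).
Pure AR (q = 0): c_0 = sigma^2 = 3, c_k = 0 for k >= 1.
Equations for k = 0 and k = 1 (AR order 1):
  gamma(0) = phi_1 gamma(1) + c_0
  gamma(1) = phi_1 gamma(0) + c_1
Substituting the second into the first: gamma(0) (1 - phi_1^2) = c_0 + phi_1 c_1, so
  gamma(0) = c_0 / (1 - phi_1^2) = 3 / (1 - (0.066)^2) = 3 / 0.995644 = 3.013125.
  gamma(1) = phi_1 gamma(0) = (0.066)(3.013125) = 0.198866.
Therefore gamma(1) = 0.1989 (to 4 decimal places).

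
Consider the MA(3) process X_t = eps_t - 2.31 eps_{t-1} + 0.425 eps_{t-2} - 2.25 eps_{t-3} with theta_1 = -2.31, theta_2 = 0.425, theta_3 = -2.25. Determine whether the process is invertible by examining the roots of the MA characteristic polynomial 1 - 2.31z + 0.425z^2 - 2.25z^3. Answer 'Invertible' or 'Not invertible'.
\text{Not invertible}

The MA(q) characteristic polynomial is P(z) = 1 - 2.31z + 0.425z^2 - 2.25z^3.
Invertibility requires all roots to lie outside the unit circle, i.e. |z| > 1 for every root.
Degree 3: look for a simple real root z0 first, then factor out (1 - z/z0) and solve the remaining quadratic.
Testing z0 = 0.4: P(0.4) = 1 + (-2.31)(0.4) + (0.425)(0.4)^2 + (-2.25)(0.4)^3
  = 1 + (-0.924) + (0.068) + (-0.144) = 0.  So z_0 = 0.4 is a root, |z_0| = 0.4.
Divide out the factor (1 - 2.5 z) = (1 - z/z0) (since 1/z0 = 2.5):
  P(z) = (1 - 2.5 z)(1 + (0.19) z + (0.9) z^2)
  [check: z-coef 0.19 - (2.5) = -2.31; z^2-coef 0.9 - (2.5)(0.19) = 0.425; z^3-coef -(2.5)(0.9) = -2.25.]
Remaining roots from the quadratic factor 1 + (0.19) z + (0.9) z^2:
  Set 1 + (0.19) z + (0.9) z^2 = 0, i.e. a z^2 + b z + c = 0 with a = 0.9, b = 0.19, c = 1.
  Discriminant D = b^2 - 4ac = (0.19)^2 - 4*(0.9)*1 = 0.0361 - (3.6) = -3.5639.
  D < 0, so the roots are the complex-conjugate pair z = (-b +/- i sqrt(-D)) / (2a) = -0.1056 +/- 1.0488i.
  For a conjugate pair |z|^2 = z * conj(z) = (product of roots) = c/a = 1/(0.9) = 1.111111, so |z| = sqrt(1.111111) = 1.0541 for both roots.
Moduli of all roots: 0.4000, 1.0541, 1.0541.
All moduli strictly greater than 1? No.
Verdict: Not invertible.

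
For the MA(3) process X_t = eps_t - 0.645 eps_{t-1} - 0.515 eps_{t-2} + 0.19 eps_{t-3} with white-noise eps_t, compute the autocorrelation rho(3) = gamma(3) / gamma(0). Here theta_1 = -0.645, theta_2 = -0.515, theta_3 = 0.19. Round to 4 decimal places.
\rho(3) = 0.1106

For an MA(q) process with theta_0 = 1, the autocovariance is
  gamma(k) = sigma^2 * sum_{i=0..q-k} theta_i * theta_{i+k},
and rho(k) = gamma(k) / gamma(0). Sigma^2 cancels.
  numerator   = (1)*(0.19) = 0.19.
  denominator = (1)^2 + (-0.645)^2 + (-0.515)^2 + (0.19)^2 = 1.71735.
  rho(3) = 0.19 / 1.71735 = 0.1106.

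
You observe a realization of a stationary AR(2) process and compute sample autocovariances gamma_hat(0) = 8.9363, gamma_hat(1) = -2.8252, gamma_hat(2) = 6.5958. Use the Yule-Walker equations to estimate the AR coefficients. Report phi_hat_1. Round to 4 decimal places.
\hat\phi_{1} = -0.0920

The Yule-Walker equations for an AR(p) process read, in matrix form,
  Gamma_p phi = r_p,   with   (Gamma_p)_{ij} = gamma(|i - j|),
                       (r_p)_i = gamma(i),   i,j = 1..p.
Substitute the sample gammas (Toeplitz matrix and right-hand side of size 2):
  Gamma_p = [[8.9363, -2.8252], [-2.8252, 8.9363]]
  r_p     = [-2.8252, 6.5958]
Written out:
  8.9363 phi_1 - 2.8252 phi_2 = -2.8252
  -2.8252 phi_1 + 8.9363 phi_2 = 6.5958
Solve by Cramer's rule:
  det = gamma(0)^2 - gamma(1)^2 = (8.9363)^2 - (-2.8252)^2 = 79.85745769 - 7.98175504 = 71.87570265
  phi_hat_1 = [gamma(1) gamma(0) - gamma(1) gamma(2)] / det = [(-2.8252)(8.9363) - (-2.8252)(6.5958)] / 71.87570265 = -6.6123806 / 71.87570265 = -0.092
  phi_hat_2 = [gamma(0) gamma(2) - gamma(1)^2] / det = [(8.9363)(6.5958) - (-2.8252)^2] / 71.87570265 = 50.9602925 / 71.87570265 = 0.709
So phi_hat = [-0.0920, 0.7090].
Therefore phi_hat_1 = -0.0920.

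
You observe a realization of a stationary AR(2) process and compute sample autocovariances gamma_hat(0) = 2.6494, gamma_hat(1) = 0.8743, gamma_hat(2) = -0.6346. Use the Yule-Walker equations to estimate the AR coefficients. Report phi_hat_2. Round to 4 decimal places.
\hat\phi_{2} = -0.3910

The Yule-Walker equations for an AR(p) process read, in matrix form,
  Gamma_p phi = r_p,   with   (Gamma_p)_{ij} = gamma(|i - j|),
                       (r_p)_i = gamma(i),   i,j = 1..p.
Substitute the sample gammas (Toeplitz matrix and right-hand side of size 2):
  Gamma_p = [[2.6494, 0.8743], [0.8743, 2.6494]]
  r_p     = [0.8743, -0.6346]
Written out:
  2.6494 phi_1 + 0.8743 phi_2 = 0.8743
  0.8743 phi_1 + 2.6494 phi_2 = -0.6346
Solve by Cramer's rule:
  det = gamma(0)^2 - gamma(1)^2 = (2.6494)^2 - (0.8743)^2 = 7.01932036 - 0.76440049 = 6.25491987
  phi_hat_1 = [gamma(1) gamma(0) - gamma(1) gamma(2)] / det = [(0.8743)(2.6494) - (0.8743)(-0.6346)] / 6.25491987 = 2.8712012 / 6.25491987 = 0.459
  phi_hat_2 = [gamma(0) gamma(2) - gamma(1)^2] / det = [(2.6494)(-0.6346) - (0.8743)^2] / 6.25491987 = -2.44570973 / 6.25491987 = -0.391
So phi_hat = [0.4590, -0.3910].
Therefore phi_hat_2 = -0.3910.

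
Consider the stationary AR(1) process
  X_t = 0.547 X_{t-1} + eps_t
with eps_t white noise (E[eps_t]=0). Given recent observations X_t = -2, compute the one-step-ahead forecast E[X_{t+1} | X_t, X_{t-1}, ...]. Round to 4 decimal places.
E[X_{t+1} \mid \mathcal F_t] = -1.0940

For an AR(p) model X_t = c + sum_i phi_i X_{t-i} + eps_t, the
one-step-ahead conditional mean is
  E[X_{t+1} | X_t, ...] = c + sum_i phi_i X_{t+1-i}.
Substitute known values:
  E[X_{t+1} | ...] = (0.547) * (-2)
                   = -1.0940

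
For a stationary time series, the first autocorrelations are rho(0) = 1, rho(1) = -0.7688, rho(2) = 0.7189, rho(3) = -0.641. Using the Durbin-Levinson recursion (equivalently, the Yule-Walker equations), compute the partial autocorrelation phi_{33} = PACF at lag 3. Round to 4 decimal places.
\phi_{33} = -0.0562

The PACF at lag k is phi_{kk}, the last component of the solution
to the Yule-Walker system G_k phi = r_k where
  (G_k)_{ij} = rho(|i - j|), (r_k)_i = rho(i), i,j = 1..k.
Equivalently, Durbin-Levinson gives phi_{kk} iteratively:
  phi_{11} = rho(1)
  phi_{kk} = [rho(k) - sum_{j=1..k-1} phi_{k-1,j} rho(k-j)]
            / [1 - sum_{j=1..k-1} phi_{k-1,j} rho(j)],
  phi_{k,j} = phi_{k-1,j} - phi_{kk} phi_{k-1,k-j},  j = 1..k-1.
Step k = 1:
  phi_11 = rho(1) = -0.7688.
Step k = 2:
  phi_22 = [rho(2) - phi_11 rho(1)] / [1 - phi_11 rho(1)] = [0.7189 - (-0.7688)(-0.7688)] / [1 - (-0.7688)(-0.7688)]
         = 0.12784656 / 0.40894656 = 0.312624.
  Update: phi_21 = phi_11 - phi_22 phi_11 = -0.7688 - (0.312624)(-0.7688) = -0.528455.
Step k = 3:
  phi_33 = [rho(3) - phi_21 rho(2) - phi_22 rho(1)] / [1 - phi_21 rho(1) - phi_22 rho(2)]
    numerator   = -0.641 - (-0.528455)(0.7189) - (0.312624)(-0.7688) = -0.02074858
    denominator = 1 - (-0.528455)(-0.7688) - (0.312624)(0.7189) = 0.36897864
  phi_33 = -0.02074858 / 0.36897864 = -0.0562.
Therefore phi_{33} = -0.0562.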